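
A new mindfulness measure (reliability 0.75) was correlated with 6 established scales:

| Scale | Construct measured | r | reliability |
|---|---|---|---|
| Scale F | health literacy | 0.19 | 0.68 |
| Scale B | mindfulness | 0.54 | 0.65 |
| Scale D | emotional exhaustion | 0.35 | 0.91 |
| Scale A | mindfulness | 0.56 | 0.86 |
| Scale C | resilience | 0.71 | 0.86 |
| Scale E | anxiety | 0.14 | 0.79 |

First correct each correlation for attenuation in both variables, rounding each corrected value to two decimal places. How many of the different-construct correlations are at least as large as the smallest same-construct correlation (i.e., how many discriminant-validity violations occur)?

1

Disattenuated r (r / √(r_scale · r_new)):
  Scale F (disc): 0.19 / √(0.68·0.75) = 0.27
  Scale B (conv): 0.54 / √(0.65·0.75) = 0.77
  Scale D (disc): 0.35 / √(0.91·0.75) = 0.42
  Scale A (conv): 0.56 / √(0.86·0.75) = 0.70
  Scale C (disc): 0.71 / √(0.86·0.75) = 0.88
  Scale E (disc): 0.14 / √(0.79·0.75) = 0.18
Smallest convergent = 0.70. Discriminant values: 0.27, 0.42, 0.88, 0.18; count ≥ 0.70 → 1.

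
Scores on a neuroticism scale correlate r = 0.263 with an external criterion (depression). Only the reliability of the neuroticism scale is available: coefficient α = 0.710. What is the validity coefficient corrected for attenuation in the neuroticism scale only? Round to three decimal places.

0.312

Single correction: r_c = r_obs / √r_xx = 0.263 / √0.710 = 0.263 / 0.8426 ≈ 0.312.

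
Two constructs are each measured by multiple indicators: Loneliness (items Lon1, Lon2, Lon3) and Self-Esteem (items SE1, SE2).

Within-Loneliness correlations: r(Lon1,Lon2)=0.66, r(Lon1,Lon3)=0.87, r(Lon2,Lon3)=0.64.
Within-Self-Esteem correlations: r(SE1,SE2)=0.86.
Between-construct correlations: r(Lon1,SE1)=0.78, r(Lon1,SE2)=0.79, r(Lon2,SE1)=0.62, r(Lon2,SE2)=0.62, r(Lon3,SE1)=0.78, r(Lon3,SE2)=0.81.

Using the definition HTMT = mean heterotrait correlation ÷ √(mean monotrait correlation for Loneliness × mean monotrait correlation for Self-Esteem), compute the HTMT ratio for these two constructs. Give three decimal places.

0.930

Mean heterotrait r = 4.40/6 = 0.7333.
Mean within-Lon = 2.17/3 = 0.7233; mean within-SE = 0.86/1 = 0.8600.
Geometric mean = √(0.7233 × 0.8600) = 0.7887.
HTMT = 0.7333 / 0.7887 = 0.930.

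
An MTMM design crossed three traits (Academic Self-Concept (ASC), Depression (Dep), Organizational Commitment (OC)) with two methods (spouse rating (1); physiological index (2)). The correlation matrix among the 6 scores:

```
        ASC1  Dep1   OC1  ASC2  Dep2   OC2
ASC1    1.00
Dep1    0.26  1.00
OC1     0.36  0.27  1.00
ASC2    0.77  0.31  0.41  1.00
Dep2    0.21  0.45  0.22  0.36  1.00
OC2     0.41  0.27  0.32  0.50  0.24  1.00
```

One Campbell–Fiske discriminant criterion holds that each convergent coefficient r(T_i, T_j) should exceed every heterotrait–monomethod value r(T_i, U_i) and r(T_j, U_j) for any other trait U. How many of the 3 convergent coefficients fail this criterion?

Checking each validity diagonal entry against its comparison values:
ASC (methods 1·2): 0.77 vs {0.26, 0.36, 0.36, 0.50} → pass.
Dep (methods 1·2): 0.45 vs {0.26, 0.36, 0.27, 0.24} → pass.
OC (methods 1·2): 0.32 vs {0.36, 0.50, 0.27, 0.24} → fail.
1 of 3 fail.

1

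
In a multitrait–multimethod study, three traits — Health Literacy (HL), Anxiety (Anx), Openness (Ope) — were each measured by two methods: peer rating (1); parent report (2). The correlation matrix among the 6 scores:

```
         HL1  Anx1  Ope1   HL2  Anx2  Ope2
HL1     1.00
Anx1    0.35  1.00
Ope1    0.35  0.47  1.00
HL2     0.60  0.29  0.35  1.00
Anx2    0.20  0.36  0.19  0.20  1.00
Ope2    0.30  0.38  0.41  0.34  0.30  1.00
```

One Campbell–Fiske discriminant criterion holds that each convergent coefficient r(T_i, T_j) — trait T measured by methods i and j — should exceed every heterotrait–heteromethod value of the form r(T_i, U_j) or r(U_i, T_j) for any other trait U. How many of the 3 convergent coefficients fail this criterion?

1

Checking each validity diagonal entry against its comparison values:
HL (methods 1·2): 0.60 vs {0.20, 0.29, 0.30, 0.35} → pass.
Anx (methods 1·2): 0.36 vs {0.29, 0.20, 0.38, 0.19} → fail.
Ope (methods 1·2): 0.41 vs {0.35, 0.30, 0.19, 0.38} → pass.
1 of 3 fail.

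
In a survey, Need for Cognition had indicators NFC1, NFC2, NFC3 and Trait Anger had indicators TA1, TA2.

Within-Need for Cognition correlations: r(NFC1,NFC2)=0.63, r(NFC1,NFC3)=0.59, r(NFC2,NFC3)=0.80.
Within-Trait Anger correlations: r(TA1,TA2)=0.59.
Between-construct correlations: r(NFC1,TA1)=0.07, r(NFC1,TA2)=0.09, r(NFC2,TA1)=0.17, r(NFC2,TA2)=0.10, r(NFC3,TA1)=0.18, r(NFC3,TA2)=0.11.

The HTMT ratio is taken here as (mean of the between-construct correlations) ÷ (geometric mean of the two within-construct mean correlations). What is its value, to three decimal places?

0.190

Between-construct mean = 0.72/6 = 0.1200.
Mean within-NFC = 2.02/3 = 0.6733; mean within-TA = 0.59/1 = 0.5900.
Geometric mean = √(0.6733 × 0.5900) = 0.6303.
HTMT = 0.1200 / 0.6303 = 0.190.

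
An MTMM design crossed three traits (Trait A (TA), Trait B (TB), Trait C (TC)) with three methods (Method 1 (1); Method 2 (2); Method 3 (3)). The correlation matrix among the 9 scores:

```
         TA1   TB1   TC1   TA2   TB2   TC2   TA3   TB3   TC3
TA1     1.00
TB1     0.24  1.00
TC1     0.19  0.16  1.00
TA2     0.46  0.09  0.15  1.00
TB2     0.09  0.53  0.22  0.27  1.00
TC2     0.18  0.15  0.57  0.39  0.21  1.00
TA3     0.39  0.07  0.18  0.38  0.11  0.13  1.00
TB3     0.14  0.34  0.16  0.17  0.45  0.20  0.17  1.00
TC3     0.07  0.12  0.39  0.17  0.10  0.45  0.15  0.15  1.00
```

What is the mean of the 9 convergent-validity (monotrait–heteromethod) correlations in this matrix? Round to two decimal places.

Convergent values: 0.46, 0.39, 0.38, 0.53, 0.34, 0.45, 0.57, 0.39, 0.45; mean = 3.96/9 = 0.44.

0.44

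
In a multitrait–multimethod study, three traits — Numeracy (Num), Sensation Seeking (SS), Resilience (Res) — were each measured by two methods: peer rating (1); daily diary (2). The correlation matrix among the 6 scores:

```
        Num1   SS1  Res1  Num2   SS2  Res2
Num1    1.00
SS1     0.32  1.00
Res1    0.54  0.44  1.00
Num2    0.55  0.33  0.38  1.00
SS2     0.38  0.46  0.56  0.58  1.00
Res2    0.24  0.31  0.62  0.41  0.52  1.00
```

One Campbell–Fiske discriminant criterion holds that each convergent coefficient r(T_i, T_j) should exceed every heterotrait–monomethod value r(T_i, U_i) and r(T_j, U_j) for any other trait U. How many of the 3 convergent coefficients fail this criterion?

Each convergent coefficient versus the relevant comparison correlations:
Num (methods 1·2): 0.55 vs {0.32, 0.58, 0.54, 0.41} → fail.
SS (methods 1·2): 0.46 vs {0.32, 0.58, 0.44, 0.52} → fail.
Res (methods 1·2): 0.62 vs {0.54, 0.41, 0.44, 0.52} → pass.
2 of 3 fail.

2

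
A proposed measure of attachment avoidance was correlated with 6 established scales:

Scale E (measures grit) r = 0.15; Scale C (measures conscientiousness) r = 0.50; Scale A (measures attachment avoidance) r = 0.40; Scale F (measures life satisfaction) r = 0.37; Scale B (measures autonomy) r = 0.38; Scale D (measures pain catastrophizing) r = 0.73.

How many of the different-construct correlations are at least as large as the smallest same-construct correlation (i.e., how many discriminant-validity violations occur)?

2

Convergent (same construct = attachment avoidance): Scale A.
Smallest convergent = 0.40. Discriminant values: 0.15, 0.50, 0.37, 0.38, 0.73; count ≥ 0.40 → 2.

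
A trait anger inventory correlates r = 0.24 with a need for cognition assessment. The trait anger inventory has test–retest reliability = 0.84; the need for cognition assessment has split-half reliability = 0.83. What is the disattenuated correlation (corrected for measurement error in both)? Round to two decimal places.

r_true = r_obs / √(r_xx · r_yy) = 0.24 / √(0.84 × 0.83) = 0.24 / √0.6972 = 0.24 / 0.8350 ≈ 0.29.

0.29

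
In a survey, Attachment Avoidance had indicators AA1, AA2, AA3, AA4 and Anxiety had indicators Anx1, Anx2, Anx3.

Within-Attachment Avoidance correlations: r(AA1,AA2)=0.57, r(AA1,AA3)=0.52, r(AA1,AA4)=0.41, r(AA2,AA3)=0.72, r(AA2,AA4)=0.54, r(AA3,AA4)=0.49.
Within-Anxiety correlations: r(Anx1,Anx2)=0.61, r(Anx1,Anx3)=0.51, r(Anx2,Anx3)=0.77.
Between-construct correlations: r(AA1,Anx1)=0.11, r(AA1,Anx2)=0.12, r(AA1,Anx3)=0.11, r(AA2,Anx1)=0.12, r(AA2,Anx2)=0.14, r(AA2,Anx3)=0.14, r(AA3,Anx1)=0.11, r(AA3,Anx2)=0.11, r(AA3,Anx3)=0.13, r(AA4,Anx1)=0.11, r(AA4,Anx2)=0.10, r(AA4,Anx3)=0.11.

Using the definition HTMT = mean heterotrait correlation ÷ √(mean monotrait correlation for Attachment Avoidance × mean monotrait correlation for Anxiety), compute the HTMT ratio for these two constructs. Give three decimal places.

Mean between = 1.41/12 = 0.1175.
Mean within-AA = 3.25/6 = 0.5417; mean within-Anx = 1.89/3 = 0.6300.
Geometric mean = √(0.5417 × 0.6300) = 0.5842.
HTMT = 0.1175 / 0.5842 = 0.201.

0.201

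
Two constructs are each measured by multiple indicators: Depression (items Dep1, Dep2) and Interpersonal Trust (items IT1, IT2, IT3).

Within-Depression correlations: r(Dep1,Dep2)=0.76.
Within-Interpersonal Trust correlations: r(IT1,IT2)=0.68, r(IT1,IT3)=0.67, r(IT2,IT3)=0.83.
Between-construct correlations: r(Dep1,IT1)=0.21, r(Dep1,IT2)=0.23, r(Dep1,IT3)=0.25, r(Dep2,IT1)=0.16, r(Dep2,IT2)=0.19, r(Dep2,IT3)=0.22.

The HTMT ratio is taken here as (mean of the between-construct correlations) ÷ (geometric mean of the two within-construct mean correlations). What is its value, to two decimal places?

0.28

Between-construct mean = 1.26/6 = 0.2100.
Mean within-Dep = 0.76/1 = 0.7600; mean within-IT = 2.18/3 = 0.7267.
Geometric mean = √(0.7600 × 0.7267) = 0.7432.
HTMT = 0.2100 / 0.7432 = 0.28.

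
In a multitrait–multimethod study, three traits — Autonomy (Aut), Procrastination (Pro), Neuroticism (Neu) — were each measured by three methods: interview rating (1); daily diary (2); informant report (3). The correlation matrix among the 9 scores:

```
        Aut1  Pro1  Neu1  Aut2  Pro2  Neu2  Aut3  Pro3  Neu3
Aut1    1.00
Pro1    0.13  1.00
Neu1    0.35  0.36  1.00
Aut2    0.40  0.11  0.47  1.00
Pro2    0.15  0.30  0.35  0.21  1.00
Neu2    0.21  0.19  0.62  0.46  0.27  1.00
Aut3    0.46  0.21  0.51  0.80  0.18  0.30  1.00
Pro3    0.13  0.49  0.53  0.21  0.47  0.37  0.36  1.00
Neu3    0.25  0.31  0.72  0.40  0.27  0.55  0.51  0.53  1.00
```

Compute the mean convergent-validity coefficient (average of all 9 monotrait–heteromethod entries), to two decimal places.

Convergent values: 0.40, 0.46, 0.80, 0.30, 0.49, 0.47, 0.62, 0.72, 0.55; mean = 4.81/9 = 0.53.

0.53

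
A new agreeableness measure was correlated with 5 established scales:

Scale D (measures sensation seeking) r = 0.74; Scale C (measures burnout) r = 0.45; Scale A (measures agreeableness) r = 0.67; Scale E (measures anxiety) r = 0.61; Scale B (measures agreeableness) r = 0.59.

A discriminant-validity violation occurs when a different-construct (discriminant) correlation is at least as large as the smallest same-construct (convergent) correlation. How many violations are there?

Convergent (same construct = agreeableness): Scale A, Scale B.
Smallest convergent = 0.59. Discriminant values: 0.74, 0.45, 0.61; count ≥ 0.59 → 2.

2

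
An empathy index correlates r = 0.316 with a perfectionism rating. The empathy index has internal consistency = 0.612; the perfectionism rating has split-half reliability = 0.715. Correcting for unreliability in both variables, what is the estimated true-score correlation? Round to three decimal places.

0.478

r_true = r_obs / √(r_xx · r_yy) = 0.316 / √(0.612 × 0.715) = 0.316 / √0.437580 = 0.316 / 0.6615 ≈ 0.478.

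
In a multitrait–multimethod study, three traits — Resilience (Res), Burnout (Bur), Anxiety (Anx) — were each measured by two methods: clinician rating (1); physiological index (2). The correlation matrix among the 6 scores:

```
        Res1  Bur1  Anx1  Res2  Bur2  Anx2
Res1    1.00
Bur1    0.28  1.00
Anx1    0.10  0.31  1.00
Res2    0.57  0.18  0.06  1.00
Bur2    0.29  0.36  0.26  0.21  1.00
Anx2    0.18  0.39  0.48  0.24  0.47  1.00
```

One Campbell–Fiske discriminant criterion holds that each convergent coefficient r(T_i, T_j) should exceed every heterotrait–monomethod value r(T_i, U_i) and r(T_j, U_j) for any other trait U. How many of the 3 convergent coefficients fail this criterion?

1

Convergent coefficients and their comparison sets:
Res (methods 1·2): 0.57 vs {0.28, 0.21, 0.10, 0.24} → pass.
Bur (methods 1·2): 0.36 vs {0.28, 0.21, 0.31, 0.47} → fail.
Anx (methods 1·2): 0.48 vs {0.10, 0.24, 0.31, 0.47} → pass.
1 of 3 fail.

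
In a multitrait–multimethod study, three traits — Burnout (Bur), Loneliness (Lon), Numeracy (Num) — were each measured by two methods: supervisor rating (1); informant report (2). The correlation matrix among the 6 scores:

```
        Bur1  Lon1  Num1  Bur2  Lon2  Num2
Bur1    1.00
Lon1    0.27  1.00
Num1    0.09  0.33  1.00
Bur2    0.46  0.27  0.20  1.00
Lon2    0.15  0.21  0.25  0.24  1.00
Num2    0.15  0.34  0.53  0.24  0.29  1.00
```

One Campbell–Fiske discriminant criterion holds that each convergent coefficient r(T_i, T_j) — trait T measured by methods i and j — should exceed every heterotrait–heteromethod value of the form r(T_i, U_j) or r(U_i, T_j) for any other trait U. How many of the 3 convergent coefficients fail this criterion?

Each convergent coefficient versus the relevant comparison correlations:
Bur (methods 1·2): 0.46 vs {0.15, 0.27, 0.15, 0.20} → pass.
Lon (methods 1·2): 0.21 vs {0.27, 0.15, 0.34, 0.25} → fail.
Num (methods 1·2): 0.53 vs {0.20, 0.15, 0.25, 0.34} → pass.
1 of 3 fail.

1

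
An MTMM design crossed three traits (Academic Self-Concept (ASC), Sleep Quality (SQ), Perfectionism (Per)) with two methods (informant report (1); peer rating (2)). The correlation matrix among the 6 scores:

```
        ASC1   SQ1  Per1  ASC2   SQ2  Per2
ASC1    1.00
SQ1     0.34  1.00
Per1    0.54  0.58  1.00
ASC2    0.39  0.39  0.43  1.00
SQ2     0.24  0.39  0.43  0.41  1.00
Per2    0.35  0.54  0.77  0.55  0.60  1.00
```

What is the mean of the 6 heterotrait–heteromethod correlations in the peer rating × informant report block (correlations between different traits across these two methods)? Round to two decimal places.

HTHM values (method 2 × method 1): 0.39, 0.43, 0.24, 0.43, 0.35, 0.54; mean = 2.38/6 = 0.40.

0.40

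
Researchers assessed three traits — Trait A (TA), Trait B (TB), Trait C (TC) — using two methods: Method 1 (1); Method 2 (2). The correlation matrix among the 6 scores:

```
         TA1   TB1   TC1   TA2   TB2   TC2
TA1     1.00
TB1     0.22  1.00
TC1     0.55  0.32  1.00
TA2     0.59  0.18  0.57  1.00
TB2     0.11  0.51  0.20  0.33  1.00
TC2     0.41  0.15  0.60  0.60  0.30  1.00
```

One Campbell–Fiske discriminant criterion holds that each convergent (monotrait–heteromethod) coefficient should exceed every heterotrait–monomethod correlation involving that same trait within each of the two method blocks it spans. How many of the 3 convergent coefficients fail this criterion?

2

Checking each validity diagonal entry against its comparison values:
TA (methods 1·2): 0.59 vs {0.22, 0.33, 0.55, 0.60} → fail.
TB (methods 1·2): 0.51 vs {0.22, 0.33, 0.32, 0.30} → pass.
TC (methods 1·2): 0.60 vs {0.55, 0.60, 0.32, 0.30} → fail.
2 of 3 fail.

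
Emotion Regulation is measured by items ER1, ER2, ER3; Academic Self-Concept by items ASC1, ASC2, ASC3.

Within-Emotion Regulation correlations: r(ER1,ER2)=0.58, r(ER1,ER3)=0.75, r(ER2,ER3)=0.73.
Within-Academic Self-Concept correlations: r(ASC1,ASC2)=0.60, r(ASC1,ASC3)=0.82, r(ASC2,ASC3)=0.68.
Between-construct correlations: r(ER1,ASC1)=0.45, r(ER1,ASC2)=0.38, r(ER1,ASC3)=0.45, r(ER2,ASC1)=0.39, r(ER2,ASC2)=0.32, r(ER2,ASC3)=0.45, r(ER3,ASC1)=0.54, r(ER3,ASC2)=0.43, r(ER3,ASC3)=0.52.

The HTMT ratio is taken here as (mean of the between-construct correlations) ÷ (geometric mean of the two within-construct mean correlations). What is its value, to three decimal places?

Mean between = 3.93/9 = 0.4367.
Mean within-ER = 2.06/3 = 0.6867; mean within-ASC = 2.10/3 = 0.7000.
Geometric mean = √(0.6867 × 0.7000) = 0.6933.
HTMT = 0.4367 / 0.6933 = 0.630.

0.630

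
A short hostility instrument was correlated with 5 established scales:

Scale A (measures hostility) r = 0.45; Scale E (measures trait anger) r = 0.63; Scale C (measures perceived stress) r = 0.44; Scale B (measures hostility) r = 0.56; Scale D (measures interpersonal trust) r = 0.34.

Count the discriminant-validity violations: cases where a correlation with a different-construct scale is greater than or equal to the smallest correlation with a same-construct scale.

Convergent (same construct = hostility): Scale A, Scale B.
Smallest convergent = 0.45. Discriminant values: 0.63, 0.44, 0.34; count ≥ 0.45 → 1.

1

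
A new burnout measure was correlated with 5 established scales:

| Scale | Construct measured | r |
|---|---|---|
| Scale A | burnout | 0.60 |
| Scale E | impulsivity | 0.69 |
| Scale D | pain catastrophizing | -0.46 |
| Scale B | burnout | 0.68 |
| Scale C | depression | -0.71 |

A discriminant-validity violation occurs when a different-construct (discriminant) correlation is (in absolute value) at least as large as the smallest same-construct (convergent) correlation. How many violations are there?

2

Convergent (same construct = burnout): Scale A, Scale B.
Smallest convergent = 0.60. Discriminant |r|: 0.69, 0.46, 0.71; count ≥ 0.60 → 2.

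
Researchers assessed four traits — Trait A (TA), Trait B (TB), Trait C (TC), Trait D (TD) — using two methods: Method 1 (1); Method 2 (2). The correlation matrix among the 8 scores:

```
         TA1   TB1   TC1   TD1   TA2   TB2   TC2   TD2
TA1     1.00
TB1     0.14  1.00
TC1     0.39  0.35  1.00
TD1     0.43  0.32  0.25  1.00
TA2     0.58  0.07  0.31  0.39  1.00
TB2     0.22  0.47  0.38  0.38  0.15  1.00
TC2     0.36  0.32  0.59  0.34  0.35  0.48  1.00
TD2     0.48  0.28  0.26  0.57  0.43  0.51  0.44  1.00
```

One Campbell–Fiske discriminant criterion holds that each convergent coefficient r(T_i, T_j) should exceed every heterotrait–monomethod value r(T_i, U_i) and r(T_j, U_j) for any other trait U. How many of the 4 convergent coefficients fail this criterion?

Each convergent coefficient versus the relevant comparison correlations:
TA (methods 1·2): 0.58 vs {0.14, 0.15, 0.39, 0.35, 0.43, 0.43} → pass.
TB (methods 1·2): 0.47 vs {0.14, 0.15, 0.35, 0.48, 0.32, 0.51} → fail.
TC (methods 1·2): 0.59 vs {0.39, 0.35, 0.35, 0.48, 0.25, 0.44} → pass.
TD (methods 1·2): 0.57 vs {0.43, 0.43, 0.32, 0.51, 0.25, 0.44} → pass.
1 of 4 fail.

1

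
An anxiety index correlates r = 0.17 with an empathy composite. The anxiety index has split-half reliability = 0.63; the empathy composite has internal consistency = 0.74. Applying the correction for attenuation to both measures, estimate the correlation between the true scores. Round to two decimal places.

0.25

r_true = r_obs / √(r_xx · r_yy) = 0.17 / √(0.63 × 0.74) = 0.17 / √0.4662 = 0.17 / 0.6828 ≈ 0.25.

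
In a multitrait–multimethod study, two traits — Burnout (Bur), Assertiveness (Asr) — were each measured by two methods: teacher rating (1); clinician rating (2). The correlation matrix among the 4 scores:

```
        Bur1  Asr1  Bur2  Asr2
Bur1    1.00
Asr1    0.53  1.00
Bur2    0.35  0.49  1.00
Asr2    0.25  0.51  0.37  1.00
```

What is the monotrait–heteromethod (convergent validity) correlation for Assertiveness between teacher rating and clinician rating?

0.51

Same trait (Asr), different methods: r(Asr1, Asr2) = 0.51.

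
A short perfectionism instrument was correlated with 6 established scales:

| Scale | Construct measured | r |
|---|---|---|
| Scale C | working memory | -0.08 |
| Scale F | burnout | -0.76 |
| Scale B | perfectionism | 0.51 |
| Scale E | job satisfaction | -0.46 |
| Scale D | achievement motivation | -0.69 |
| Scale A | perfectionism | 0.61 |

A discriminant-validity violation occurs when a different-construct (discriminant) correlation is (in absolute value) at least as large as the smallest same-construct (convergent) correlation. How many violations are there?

Convergent (same construct = perfectionism): Scale B, Scale A.
Smallest convergent = 0.51. Discriminant |r|: 0.08, 0.76, 0.46, 0.69; count ≥ 0.51 → 2.

2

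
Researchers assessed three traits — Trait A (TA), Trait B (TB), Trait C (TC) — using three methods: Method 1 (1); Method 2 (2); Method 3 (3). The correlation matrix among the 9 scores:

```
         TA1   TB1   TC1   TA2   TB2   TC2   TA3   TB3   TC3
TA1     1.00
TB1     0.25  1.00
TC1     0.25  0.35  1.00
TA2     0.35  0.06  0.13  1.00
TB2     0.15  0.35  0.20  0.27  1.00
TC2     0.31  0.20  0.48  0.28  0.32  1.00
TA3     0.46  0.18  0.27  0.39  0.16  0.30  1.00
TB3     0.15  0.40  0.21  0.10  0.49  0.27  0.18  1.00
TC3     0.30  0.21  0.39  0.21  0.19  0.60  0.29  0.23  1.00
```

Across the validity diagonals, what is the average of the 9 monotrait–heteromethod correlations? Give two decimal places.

Convergent values: 0.35, 0.46, 0.39, 0.35, 0.40, 0.49, 0.48, 0.39, 0.60; mean = 3.91/9 = 0.43.

0.43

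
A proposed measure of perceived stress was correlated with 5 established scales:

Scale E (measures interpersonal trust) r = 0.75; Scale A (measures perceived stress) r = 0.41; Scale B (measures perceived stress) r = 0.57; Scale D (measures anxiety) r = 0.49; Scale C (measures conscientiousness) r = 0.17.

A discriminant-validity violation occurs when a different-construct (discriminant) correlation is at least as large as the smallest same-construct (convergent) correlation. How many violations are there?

Convergent (same construct = perceived stress): Scale A, Scale B.
Smallest convergent = 0.41. Discriminant values: 0.75, 0.49, 0.17; count ≥ 0.41 → 2.

2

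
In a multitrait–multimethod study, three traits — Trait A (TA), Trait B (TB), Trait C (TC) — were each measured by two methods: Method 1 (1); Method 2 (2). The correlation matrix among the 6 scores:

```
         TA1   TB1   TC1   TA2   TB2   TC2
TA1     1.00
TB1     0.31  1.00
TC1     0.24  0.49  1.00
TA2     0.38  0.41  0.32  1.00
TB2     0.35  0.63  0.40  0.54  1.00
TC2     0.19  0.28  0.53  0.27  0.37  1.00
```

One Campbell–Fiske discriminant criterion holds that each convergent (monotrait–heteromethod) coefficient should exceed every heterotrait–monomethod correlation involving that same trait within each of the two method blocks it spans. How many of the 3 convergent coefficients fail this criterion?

1

Checking each validity diagonal entry against its comparison values:
TA (methods 1·2): 0.38 vs {0.31, 0.54, 0.24, 0.27} → fail.
TB (methods 1·2): 0.63 vs {0.31, 0.54, 0.49, 0.37} → pass.
TC (methods 1·2): 0.53 vs {0.24, 0.27, 0.49, 0.37} → pass.
1 of 3 fail.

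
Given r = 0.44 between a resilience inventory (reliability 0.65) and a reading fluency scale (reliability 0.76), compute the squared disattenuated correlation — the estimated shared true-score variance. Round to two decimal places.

0.39

Disattenuated r = 0.44 / √(0.65 × 0.76) = 0.44 / 0.7029 = 0.6260.
Shared true-score variance = 0.6260² = 0.3919 ≈ 0.39.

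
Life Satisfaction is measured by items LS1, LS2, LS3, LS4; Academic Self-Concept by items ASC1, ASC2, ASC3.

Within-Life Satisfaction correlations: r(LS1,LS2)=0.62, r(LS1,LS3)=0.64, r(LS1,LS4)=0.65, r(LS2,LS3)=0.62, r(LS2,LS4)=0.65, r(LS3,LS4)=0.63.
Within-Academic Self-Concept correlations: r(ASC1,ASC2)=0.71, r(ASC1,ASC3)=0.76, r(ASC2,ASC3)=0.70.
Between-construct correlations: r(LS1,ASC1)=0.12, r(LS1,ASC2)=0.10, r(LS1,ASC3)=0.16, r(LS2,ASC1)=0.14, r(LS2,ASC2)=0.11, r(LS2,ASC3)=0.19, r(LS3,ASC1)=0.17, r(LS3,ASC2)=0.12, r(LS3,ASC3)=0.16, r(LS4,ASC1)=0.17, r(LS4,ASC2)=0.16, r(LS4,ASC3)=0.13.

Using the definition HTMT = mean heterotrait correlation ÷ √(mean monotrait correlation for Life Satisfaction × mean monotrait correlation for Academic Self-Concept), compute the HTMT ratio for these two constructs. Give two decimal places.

Mean heterotrait r = 1.73/12 = 0.1442.
Mean within-LS = 3.81/6 = 0.6350; mean within-ASC = 2.17/3 = 0.7233.
Geometric mean = √(0.6350 × 0.7233) = 0.6777.
HTMT = 0.1442 / 0.6777 = 0.21.

0.21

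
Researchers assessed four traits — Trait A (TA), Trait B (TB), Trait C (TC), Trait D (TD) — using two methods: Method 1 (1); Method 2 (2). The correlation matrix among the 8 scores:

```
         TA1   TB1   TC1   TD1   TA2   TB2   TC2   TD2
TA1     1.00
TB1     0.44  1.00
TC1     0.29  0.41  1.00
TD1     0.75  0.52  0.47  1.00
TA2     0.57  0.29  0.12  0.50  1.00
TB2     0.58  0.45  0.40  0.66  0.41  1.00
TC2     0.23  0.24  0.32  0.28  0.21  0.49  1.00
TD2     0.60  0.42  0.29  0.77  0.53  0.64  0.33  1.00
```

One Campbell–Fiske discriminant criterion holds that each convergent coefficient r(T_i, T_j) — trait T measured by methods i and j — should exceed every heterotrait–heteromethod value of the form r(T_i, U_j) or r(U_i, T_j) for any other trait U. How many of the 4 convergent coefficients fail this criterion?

Checking each validity diagonal entry against its comparison values:
TA (methods 1·2): 0.57 vs {0.58, 0.29, 0.23, 0.12, 0.60, 0.50} → fail.
TB (methods 1·2): 0.45 vs {0.29, 0.58, 0.24, 0.40, 0.42, 0.66} → fail.
TC (methods 1·2): 0.32 vs {0.12, 0.23, 0.40, 0.24, 0.29, 0.28} → fail.
TD (methods 1·2): 0.77 vs {0.50, 0.60, 0.66, 0.42, 0.28, 0.29} → pass.
3 of 4 fail.

3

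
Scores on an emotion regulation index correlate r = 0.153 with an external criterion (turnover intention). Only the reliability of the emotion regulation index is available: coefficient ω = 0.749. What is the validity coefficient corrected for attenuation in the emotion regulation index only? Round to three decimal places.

0.177

Single correction: r_c = r_obs / √r_xx = 0.153 / √0.749 = 0.153 / 0.8654 ≈ 0.177.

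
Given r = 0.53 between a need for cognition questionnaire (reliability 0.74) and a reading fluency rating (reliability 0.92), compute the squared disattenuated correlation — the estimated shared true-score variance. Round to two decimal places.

Disattenuated r = 0.53 / √(0.74 × 0.92) = 0.53 / 0.8251 = 0.6423.
Shared true-score variance = 0.6423² = 0.4125 ≈ 0.41.

0.41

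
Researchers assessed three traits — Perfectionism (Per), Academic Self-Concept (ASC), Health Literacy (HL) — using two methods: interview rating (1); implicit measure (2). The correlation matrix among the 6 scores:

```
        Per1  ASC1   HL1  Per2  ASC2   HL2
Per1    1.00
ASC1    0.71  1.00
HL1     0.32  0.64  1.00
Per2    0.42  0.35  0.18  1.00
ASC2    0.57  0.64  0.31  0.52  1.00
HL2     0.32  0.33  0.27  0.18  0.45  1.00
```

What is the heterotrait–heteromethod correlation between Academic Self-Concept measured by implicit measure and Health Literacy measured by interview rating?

0.31

Different traits and methods: r(ASC2, HL1) = 0.31.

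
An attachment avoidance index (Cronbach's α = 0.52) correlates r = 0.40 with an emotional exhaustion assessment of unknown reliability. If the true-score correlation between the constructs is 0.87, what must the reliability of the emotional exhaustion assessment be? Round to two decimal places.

r_true = r_obs / √(r_xx · r_yy) ⇒ 0.87 = 0.40 / √(0.52 · r_yy).
√(0.52 · r_yy) = 0.40 / 0.87 = 0.4598; 0.52 · r_yy = 0.2114; r_yy = 0.2114 / 0.52 ≈ 0.41.

0.41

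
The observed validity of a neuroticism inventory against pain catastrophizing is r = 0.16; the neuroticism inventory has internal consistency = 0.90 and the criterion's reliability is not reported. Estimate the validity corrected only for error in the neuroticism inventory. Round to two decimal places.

0.17

Single correction: r_c = r_obs / √r_xx = 0.16 / √0.90 = 0.16 / 0.9487 ≈ 0.17.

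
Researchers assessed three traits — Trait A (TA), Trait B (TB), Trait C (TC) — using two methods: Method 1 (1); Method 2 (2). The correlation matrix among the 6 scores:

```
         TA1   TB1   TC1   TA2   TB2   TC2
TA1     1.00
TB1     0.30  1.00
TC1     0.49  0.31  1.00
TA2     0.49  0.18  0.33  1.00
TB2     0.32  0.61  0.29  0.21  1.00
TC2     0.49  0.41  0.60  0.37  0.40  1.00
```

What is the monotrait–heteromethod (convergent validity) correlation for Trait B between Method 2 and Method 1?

Same trait (TB), different methods: r(TB2, TB1) = 0.61.

0.61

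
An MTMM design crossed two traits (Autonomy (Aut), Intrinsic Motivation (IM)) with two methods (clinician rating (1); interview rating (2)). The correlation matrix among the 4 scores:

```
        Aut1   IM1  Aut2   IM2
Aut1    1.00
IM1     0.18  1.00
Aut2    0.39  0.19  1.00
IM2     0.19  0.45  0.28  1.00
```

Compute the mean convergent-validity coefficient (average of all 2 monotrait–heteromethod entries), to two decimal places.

0.42

Convergent values: 0.39, 0.45; mean = 0.84/2 = 0.42.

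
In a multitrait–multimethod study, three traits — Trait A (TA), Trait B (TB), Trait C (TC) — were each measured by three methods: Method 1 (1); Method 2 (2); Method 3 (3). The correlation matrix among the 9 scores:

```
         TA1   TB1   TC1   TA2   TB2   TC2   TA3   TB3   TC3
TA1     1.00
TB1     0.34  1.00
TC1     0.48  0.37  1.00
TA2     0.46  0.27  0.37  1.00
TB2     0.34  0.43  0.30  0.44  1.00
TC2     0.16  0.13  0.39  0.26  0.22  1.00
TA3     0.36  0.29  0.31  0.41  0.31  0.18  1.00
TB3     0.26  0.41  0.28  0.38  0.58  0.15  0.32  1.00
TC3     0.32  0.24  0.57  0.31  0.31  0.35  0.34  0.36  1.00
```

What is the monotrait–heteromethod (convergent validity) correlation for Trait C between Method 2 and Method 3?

0.35

Same trait (TC), different methods: r(TC2, TC3) = 0.35.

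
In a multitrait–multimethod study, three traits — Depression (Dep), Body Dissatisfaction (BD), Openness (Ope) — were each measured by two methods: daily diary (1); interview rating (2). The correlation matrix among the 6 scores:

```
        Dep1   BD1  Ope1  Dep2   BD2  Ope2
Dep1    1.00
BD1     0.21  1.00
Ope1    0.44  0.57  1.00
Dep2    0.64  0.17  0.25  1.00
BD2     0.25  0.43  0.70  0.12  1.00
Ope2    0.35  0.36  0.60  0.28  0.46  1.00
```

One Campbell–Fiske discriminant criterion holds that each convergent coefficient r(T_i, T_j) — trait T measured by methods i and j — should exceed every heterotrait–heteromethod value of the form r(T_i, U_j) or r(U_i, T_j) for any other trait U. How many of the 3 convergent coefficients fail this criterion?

2

Checking each validity diagonal entry against its comparison values:
Dep (methods 1·2): 0.64 vs {0.25, 0.17, 0.35, 0.25} → pass.
BD (methods 1·2): 0.43 vs {0.17, 0.25, 0.36, 0.70} → fail.
Ope (methods 1·2): 0.60 vs {0.25, 0.35, 0.70, 0.36} → fail.
2 of 3 fail.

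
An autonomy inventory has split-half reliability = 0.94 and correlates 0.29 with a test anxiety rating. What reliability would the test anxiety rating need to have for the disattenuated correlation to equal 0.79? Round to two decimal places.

0.14

r_true = r_obs / √(r_xx · r_yy) ⇒ 0.79 = 0.29 / √(0.94 · r_yy).
√(0.94 · r_yy) = 0.29 / 0.79 = 0.3671; 0.94 · r_yy = 0.1348; r_yy = 0.1348 / 0.94 ≈ 0.14.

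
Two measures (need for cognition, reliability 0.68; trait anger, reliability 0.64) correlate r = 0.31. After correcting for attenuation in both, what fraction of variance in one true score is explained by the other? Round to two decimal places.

Disattenuated r = 0.31 / √(0.68 × 0.64) = 0.31 / 0.6597 = 0.4699.
Shared true-score variance = 0.4699² = 0.2208 ≈ 0.22.

0.22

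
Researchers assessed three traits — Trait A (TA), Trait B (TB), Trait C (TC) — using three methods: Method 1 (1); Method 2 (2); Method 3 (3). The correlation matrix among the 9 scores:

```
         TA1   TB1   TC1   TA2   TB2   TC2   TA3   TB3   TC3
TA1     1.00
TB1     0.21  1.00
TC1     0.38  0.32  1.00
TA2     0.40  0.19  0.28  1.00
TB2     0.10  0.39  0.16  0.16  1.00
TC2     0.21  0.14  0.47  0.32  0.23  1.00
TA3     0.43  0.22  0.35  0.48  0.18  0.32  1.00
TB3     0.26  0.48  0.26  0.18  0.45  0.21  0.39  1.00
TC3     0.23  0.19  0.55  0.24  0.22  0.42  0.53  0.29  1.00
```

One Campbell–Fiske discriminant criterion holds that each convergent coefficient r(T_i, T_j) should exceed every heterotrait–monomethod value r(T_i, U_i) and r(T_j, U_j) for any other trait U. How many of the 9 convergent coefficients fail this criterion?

3

Checking each validity diagonal entry against its comparison values:
TA (methods 1·2): 0.40 vs {0.21, 0.16, 0.38, 0.32} → pass.
TA (methods 1·3): 0.43 vs {0.21, 0.39, 0.38, 0.53} → fail.
TA (methods 2·3): 0.48 vs {0.16, 0.39, 0.32, 0.53} → fail.
TB (methods 1·2): 0.39 vs {0.21, 0.16, 0.32, 0.23} → pass.
TB (methods 1·3): 0.48 vs {0.21, 0.39, 0.32, 0.29} → pass.
TB (methods 2·3): 0.45 vs {0.16, 0.39, 0.23, 0.29} → pass.
TC (methods 1·2): 0.47 vs {0.38, 0.32, 0.32, 0.23} → pass.
TC (methods 1·3): 0.55 vs {0.38, 0.53, 0.32, 0.29} → pass.
TC (methods 2·3): 0.42 vs {0.32, 0.53, 0.23, 0.29} → fail.
3 of 9 fail.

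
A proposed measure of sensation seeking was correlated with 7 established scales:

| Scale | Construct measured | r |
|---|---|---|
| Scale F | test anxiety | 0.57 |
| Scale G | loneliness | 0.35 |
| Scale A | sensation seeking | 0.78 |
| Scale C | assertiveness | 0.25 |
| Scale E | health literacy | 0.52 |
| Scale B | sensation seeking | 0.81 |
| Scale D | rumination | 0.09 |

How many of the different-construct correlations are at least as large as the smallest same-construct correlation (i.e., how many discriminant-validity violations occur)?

0

Convergent (same construct = sensation seeking): Scale A, Scale B.
Smallest convergent = 0.78. Discriminant values: 0.57, 0.35, 0.25, 0.52, 0.09; count ≥ 0.78 → 0.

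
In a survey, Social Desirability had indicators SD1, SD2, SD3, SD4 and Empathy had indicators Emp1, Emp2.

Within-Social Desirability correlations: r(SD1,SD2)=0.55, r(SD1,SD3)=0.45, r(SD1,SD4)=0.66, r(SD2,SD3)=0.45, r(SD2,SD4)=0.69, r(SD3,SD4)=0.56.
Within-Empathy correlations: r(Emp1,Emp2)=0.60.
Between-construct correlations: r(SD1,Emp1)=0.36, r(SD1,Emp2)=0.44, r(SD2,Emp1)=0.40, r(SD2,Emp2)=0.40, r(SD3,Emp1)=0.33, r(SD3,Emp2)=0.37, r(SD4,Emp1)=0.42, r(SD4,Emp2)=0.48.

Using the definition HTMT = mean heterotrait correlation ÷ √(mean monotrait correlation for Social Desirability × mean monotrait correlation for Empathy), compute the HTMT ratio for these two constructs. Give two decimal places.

Mean heterotrait r = 3.20/8 = 0.4000.
Mean within-SD = 3.36/6 = 0.5600; mean within-Emp = 0.60/1 = 0.6000.
Geometric mean = √(0.5600 × 0.6000) = 0.5797.
HTMT = 0.4000 / 0.5797 = 0.69.

0.69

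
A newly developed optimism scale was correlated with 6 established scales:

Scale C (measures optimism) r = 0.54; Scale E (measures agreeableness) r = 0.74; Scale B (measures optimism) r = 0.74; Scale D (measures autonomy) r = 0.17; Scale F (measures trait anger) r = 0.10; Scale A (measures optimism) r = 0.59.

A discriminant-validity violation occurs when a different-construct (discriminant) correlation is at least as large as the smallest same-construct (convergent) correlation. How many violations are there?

Convergent (same construct = optimism): Scale C, Scale B, Scale A.
Smallest convergent = 0.54. Discriminant values: 0.74, 0.17, 0.10; count ≥ 0.54 → 1.

1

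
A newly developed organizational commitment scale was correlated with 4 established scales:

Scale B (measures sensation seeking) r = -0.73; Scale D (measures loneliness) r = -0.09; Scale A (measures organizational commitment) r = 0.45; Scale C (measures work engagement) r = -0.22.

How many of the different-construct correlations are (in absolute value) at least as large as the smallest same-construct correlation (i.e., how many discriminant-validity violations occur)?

Convergent (same construct = organizational commitment): Scale A.
Smallest convergent = 0.45. Discriminant |r|: 0.73, 0.09, 0.22; count ≥ 0.45 → 1.

1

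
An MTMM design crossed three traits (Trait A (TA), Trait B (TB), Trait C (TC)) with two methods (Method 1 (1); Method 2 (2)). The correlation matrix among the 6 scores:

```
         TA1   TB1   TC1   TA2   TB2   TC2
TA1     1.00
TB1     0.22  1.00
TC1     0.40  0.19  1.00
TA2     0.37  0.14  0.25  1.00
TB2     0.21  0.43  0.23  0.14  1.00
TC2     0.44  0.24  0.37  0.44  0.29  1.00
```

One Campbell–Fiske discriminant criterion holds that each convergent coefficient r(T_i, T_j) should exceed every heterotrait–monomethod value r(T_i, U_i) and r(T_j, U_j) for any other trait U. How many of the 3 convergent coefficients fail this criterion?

Each convergent coefficient versus the relevant comparison correlations:
TA (methods 1·2): 0.37 vs {0.22, 0.14, 0.40, 0.44} → fail.
TB (methods 1·2): 0.43 vs {0.22, 0.14, 0.19, 0.29} → pass.
TC (methods 1·2): 0.37 vs {0.40, 0.44, 0.19, 0.29} → fail.
2 of 3 fail.

2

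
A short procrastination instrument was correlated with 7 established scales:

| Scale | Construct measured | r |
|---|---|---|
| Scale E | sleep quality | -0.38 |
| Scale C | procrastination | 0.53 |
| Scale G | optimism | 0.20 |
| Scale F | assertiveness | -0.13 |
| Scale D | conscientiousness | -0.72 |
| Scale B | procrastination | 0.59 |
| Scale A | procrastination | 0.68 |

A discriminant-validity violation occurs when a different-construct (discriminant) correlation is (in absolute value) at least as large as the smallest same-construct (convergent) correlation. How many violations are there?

1

Convergent (same construct = procrastination): Scale C, Scale B, Scale A.
Smallest convergent = 0.53. Discriminant |r|: 0.38, 0.20, 0.13, 0.72; count ≥ 0.53 → 1.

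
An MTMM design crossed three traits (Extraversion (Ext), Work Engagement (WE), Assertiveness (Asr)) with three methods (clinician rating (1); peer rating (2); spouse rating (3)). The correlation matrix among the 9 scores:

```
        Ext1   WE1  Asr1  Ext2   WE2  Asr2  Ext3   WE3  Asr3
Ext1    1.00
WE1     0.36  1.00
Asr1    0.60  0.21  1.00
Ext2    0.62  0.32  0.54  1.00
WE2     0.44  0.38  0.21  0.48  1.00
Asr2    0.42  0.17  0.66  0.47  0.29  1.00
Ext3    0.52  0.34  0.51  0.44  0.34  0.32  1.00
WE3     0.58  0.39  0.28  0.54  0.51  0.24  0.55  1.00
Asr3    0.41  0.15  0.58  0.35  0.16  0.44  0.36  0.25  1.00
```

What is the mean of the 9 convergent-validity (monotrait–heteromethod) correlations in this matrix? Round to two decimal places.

Convergent values: 0.62, 0.52, 0.44, 0.38, 0.39, 0.51, 0.66, 0.58, 0.44; mean = 4.54/9 = 0.50.

0.50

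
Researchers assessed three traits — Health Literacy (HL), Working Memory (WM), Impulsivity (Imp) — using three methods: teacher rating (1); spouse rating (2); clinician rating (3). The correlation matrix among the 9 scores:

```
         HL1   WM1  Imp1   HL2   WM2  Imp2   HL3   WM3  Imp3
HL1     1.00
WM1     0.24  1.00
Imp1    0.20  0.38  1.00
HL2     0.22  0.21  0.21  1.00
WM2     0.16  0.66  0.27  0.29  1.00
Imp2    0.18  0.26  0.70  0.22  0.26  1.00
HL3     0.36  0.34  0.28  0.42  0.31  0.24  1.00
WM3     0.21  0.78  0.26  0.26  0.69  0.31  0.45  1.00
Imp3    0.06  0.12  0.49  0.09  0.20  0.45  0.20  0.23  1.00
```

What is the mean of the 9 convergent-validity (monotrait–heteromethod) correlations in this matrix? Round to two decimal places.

0.53

Convergent values: 0.22, 0.36, 0.42, 0.66, 0.78, 0.69, 0.70, 0.49, 0.45; mean = 4.77/9 = 0.53.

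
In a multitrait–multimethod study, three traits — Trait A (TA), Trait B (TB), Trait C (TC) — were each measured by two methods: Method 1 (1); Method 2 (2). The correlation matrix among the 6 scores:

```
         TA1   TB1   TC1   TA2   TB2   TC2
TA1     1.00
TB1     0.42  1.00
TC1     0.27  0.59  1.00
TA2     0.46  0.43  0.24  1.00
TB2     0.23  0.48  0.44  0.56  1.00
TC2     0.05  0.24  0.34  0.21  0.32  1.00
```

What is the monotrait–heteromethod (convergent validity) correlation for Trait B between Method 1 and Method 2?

Same trait (TB), different methods: r(TB1, TB2) = 0.48.

0.48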